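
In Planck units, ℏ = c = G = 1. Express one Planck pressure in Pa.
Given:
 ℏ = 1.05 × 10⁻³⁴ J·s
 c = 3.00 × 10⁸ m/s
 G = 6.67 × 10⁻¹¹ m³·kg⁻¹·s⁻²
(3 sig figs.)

Dimensional analysis gives p_P = c⁷/(ℏG²).
  = 2.19 × 10⁵⁹ / 4.67 × 10⁻⁵⁵
  = 4.68 × 10¹¹³ Pa

4.68 × 10¹¹³ Pa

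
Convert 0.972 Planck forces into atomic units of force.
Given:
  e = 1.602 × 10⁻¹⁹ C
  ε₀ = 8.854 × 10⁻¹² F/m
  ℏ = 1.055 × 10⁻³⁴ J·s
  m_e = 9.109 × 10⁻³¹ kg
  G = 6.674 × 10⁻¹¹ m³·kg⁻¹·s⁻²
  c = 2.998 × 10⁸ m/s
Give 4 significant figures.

1.431 × 10⁵¹

Planck force: F_P = c⁴/G = 1.210 × 10⁴⁴ N
atomic unit of force: F_au = E_h/a₀ = m_e²e⁶/((4πε₀)³ℏ⁴) = 8.220 × 10⁻⁸ N
0.972 × 1.210 × 10⁴⁴ / 8.220 × 10⁻⁸ = 1.431 × 10⁵¹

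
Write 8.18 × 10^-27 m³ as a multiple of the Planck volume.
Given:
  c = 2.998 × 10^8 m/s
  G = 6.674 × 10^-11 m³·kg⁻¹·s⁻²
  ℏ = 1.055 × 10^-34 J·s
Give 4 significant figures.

Planck volume: V_P = (ℏG/c³)^(3/2) = 4.224 × 10^-105 m³.
8.18 × 10^-27 / 4.224 × 10^-105 = 1.937 × 10^78

1.937 × 10^78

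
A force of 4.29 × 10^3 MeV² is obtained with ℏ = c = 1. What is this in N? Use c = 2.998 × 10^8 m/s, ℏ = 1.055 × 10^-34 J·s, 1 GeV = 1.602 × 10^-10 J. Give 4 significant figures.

Force is [E]/[L] = [E]²/(ℏc); restore (ℏc)⁻¹.
1 GeV² → 1/(ℏc) × (1 GeV in J)² = 8.114 × 10^5 N.
Convert the energy scale: 4.29 × 10^3 MeV² = 4.29 × 10^-3 GeV².
Result: 4.29 × 10^-3 × 8.114 × 10^5 = 3.481 × 10^3 N.

3.481 × 10^3 N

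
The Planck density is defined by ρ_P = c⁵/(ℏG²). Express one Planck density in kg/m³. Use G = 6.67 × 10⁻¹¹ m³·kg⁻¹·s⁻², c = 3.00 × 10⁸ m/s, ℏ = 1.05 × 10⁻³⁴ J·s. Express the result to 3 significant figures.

ρ_P = c⁵/(ℏG²)
  = 2.43 × 10⁴² / 4.67 × 10⁻⁵⁵
  = 5.20 × 10⁹⁶ kg/m³

5.20 × 10⁹⁶ kg/m³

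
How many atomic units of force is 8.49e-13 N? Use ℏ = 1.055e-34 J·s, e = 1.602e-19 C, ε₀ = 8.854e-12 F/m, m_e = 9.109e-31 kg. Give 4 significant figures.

atomic unit of force: F_au = E_h/a₀ = m_e²e⁶/((4πε₀)³ℏ⁴) = 8.220e-8 N.
8.49e-13 / 8.220e-8 = 1.033e-5

1.033e-5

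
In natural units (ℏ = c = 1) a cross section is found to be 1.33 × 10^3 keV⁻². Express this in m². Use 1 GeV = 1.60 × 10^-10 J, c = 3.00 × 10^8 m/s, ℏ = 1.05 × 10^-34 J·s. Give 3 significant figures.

Area is [L]² = [E]⁻²·(ℏc)²; restore (ℏc)².
1 GeV⁻² → (ℏc)² × (1 GeV in J)⁻² = 3.88 × 10^-32 m².
Convert the energy scale: 1.33 × 10^3 keV⁻² = 1.33 × 10^15 GeV⁻².
Result: 1.33 × 10^15 × 3.88 × 10^-32 = 5.16 × 10^-17 m².

5.16 × 10^-17 m²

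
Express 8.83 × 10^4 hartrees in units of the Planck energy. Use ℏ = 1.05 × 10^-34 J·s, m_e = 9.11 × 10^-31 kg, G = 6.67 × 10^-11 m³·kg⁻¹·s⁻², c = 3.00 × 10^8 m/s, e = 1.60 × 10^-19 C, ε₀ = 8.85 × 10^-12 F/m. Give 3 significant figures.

1.98 × 10^-22

hartree: E_h = m_e e⁴/(4πε₀ℏ)² = 4.38 × 10^-18 J
Planck energy: E_P = √(ℏc⁵/G) = 1.96 × 10^9 J
8.83 × 10^4 × 4.38 × 10^-18 / 1.96 × 10^9 = 1.98 × 10^-22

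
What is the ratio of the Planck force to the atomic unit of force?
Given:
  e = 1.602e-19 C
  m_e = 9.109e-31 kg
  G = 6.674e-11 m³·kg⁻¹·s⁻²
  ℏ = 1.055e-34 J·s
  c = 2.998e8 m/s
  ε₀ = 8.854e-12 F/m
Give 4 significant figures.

Planck force: F_P = c⁴/G = 1.210e44 N
atomic unit of force: F_au = E_h/a₀ = m_e²e⁶/((4πε₀)³ℏ⁴) = 8.220e-8 N
ratio = 1.210e44 / 8.220e-8 = 1.473e51

1.473e51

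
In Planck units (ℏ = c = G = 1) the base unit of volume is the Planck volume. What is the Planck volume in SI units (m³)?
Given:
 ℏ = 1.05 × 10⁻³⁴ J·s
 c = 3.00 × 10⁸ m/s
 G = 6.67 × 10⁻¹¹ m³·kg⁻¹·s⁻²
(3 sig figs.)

4.18 × 10⁻¹⁰⁵ m³

V_P = (ℏG/c³)^(3/2)
  = √(1.75 × 10⁻²⁰⁹)
  = 4.18 × 10⁻¹⁰⁵ m³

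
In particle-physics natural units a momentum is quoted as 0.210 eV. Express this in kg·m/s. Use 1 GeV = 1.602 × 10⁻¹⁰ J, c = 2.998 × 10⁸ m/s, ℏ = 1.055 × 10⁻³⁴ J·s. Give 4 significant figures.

1.122 × 10⁻²⁸ kg·m/s

Momentum is [E]/c; divide by c.
1 GeV → 1/c × (1 GeV in J) = 5.344 × 10⁻¹⁹ kg·m/s.
Convert the energy scale: 0.210 eV = 2.10 × 10⁻¹⁰ GeV.
Result: 2.10 × 10⁻¹⁰ × 5.344 × 10⁻¹⁹ = 1.122 × 10⁻²⁸ kg·m/s.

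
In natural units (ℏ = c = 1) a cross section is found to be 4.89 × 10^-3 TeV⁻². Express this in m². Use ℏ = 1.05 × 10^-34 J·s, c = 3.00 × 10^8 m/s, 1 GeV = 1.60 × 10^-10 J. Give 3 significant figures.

1.90 × 10^-40 m²

Area is [L]² = [E]⁻²·(ℏc)²; restore (ℏc)².
1 GeV⁻² → (ℏc)² × (1 GeV in J)⁻² = 3.88 × 10^-32 m².
Convert the energy scale: 4.89 × 10^-3 TeV⁻² = 4.89 × 10^-9 GeV⁻².
Result: 4.89 × 10^-9 × 3.88 × 10^-32 = 1.90 × 10^-40 m².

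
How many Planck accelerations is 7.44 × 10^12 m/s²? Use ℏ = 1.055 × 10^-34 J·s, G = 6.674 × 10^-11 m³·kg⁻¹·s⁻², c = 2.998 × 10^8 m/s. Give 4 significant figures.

1.338 × 10^-39

Planck acceleration: a_P = √(c⁷/(ℏG)) = 5.560 × 10^51 m/s².
7.44 × 10^12 / 5.560 × 10^51 = 1.338 × 10^-39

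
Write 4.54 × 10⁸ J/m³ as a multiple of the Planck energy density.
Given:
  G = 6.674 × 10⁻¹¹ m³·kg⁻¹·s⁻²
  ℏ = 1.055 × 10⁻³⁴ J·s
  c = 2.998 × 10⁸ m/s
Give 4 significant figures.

9.801 × 10⁻¹⁰⁶

Planck energy density: u_P = c⁷/(ℏG²) = 4.632 × 10¹¹³ J/m³.
4.54 × 10⁸ / 4.632 × 10¹¹³ = 9.801 × 10⁻¹⁰⁶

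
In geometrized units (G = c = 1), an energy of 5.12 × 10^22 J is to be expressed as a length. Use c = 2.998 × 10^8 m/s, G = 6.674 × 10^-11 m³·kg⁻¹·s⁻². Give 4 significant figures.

Energy → length via G/c⁴.
5.12 × 10^22 J × (G/c⁴) = 4.230 × 10^-22 m

4.230 × 10^-22 m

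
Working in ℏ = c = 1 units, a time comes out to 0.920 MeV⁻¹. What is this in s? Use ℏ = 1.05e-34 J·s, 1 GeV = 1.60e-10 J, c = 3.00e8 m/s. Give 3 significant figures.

A time is [E]⁻¹ in ℏ=c=1; restore one factor of ℏ.
1 GeV⁻¹ → ℏ × (1 GeV in J)⁻¹ = 6.56e-25 s.
Convert the energy scale: 0.920 MeV⁻¹ = 920 GeV⁻¹.
Result: 920 × 6.56e-25 = 6.04e-22 s.

6.04e-22 s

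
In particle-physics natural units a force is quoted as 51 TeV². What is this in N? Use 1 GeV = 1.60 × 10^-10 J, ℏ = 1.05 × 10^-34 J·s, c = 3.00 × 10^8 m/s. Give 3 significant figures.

4.14 × 10^13 N

Force is [E]/[L] = [E]²/(ℏc); restore (ℏc)⁻¹.
1 GeV² → 1/(ℏc) × (1 GeV in J)² = 8.13 × 10^5 N.
Convert the energy scale: 51 TeV² = 5.10 × 10^7 GeV².
Result: 5.10 × 10^7 × 8.13 × 10^5 = 4.14 × 10^13 N.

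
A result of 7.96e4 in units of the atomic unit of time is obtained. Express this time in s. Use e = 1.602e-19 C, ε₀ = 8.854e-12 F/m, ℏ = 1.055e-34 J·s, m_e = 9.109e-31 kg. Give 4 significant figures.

1.929e-12 s

One atomic unit of time: τ_au = (4πε₀)²ℏ³/(m_e e⁴) = 2.423e-17 s.
7.96e4 × 2.423e-17 s = 1.929e-12 s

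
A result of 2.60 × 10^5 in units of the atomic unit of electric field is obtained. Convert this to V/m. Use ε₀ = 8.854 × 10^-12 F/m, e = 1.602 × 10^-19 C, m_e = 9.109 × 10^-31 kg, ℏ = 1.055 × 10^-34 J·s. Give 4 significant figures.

1.334 × 10^17 V/m

One atomic unit of electric field: E_au = E_h/(e a₀) = m_e²e⁵/((4πε₀)³ℏ⁴) = 5.131 × 10^11 V/m.
2.60 × 10^5 × 5.131 × 10^11 V/m = 1.334 × 10^17 V/m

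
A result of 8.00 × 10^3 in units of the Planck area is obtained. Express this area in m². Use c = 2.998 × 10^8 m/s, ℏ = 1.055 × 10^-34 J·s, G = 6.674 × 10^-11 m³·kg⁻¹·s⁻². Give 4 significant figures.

2.090 × 10^-66 m²

One Planck area: A_P = ℏG/c³ = 2.613 × 10^-70 m².
8.00 × 10^3 × 2.613 × 10^-70 m² = 2.090 × 10^-66 m²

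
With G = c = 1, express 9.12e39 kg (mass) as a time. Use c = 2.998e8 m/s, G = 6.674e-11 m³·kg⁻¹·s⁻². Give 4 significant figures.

Mass → time via G/c³.
9.12e39 kg × (G/c³) = 2.259e4 s

2.259e4 s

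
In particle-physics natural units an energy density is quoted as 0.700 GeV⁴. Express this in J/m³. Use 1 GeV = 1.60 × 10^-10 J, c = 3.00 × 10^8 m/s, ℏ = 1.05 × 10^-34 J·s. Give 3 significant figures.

[E]/[L]³ = [E]⁴/(ℏc)³; restore (ℏc)⁻³.
1 GeV⁴ → 1/(ℏc)³ × (1 GeV in J)⁴ = 2.10 × 10^37 J/m³.
Result: 0.700 × 2.10 × 10^37 = 1.47 × 10^37 J/m³.

1.47 × 10^37 J/m³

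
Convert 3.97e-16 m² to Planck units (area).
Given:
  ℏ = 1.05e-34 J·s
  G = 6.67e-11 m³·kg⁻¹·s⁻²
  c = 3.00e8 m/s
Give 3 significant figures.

Planck area: A_P = ℏG/c³ = 2.59e-70 m².
3.97e-16 / 2.59e-70 = 1.53e54

1.53e54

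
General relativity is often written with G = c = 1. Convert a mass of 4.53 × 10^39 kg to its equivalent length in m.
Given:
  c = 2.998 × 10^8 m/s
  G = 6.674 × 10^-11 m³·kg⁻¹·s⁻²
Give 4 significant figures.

In G = c = 1 units mass has dimensions of length; the conversion factor is G/c².
4.53 × 10^39 kg × (G/c²) = 3.364 × 10^12 m

3.364 × 10^12 m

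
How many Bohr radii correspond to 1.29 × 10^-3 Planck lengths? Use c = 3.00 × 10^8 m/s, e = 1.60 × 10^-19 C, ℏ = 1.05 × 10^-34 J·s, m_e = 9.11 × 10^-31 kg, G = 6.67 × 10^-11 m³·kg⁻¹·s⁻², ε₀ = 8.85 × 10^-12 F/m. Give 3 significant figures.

3.95 × 10^-28

Planck length: ℓ_P = √(ℏG/c³) = 1.61 × 10^-35 m
Bohr radius: a₀ = 4πε₀ℏ²/(m_e e²) = 5.26 × 10^-11 m
1.29 × 10^-3 × 1.61 × 10^-35 / 5.26 × 10^-11 = 3.95 × 10^-28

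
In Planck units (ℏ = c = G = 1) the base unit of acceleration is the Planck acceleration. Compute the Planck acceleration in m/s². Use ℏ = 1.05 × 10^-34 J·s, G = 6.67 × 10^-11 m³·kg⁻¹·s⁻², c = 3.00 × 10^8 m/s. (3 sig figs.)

5.59 × 10^51 m/s²

a_P = √(c⁷/(ℏG))
  = √(3.12 × 10^103)
  = 5.59 × 10^51 m/s²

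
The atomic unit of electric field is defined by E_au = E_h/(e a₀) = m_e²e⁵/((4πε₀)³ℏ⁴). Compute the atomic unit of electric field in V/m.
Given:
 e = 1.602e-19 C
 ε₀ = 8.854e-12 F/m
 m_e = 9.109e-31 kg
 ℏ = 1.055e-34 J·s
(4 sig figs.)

E_au = E_h/(e a₀) = m_e²e⁵/((4πε₀)³ℏ⁴)
E_h = 4.354e-18 J
a₀ = 5.297e-11 m
E_h/(e·a₀) = 5.131e11 V/m

5.131e11 V/m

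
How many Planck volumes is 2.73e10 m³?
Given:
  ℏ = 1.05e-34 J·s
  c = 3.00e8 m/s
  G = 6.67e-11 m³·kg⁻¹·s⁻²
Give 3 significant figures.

6.53e114

Planck volume: V_P = (ℏG/c³)^(3/2) = 4.18e-105 m³.
2.73e10 / 4.18e-105 = 6.53e114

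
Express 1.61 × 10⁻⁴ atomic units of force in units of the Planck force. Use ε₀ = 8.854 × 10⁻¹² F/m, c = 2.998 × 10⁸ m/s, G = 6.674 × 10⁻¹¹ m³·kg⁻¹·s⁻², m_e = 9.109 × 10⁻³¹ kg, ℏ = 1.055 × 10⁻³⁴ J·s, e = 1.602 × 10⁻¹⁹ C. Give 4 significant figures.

1.093 × 10⁻⁵⁵

atomic unit of force: F_au = E_h/a₀ = m_e²e⁶/((4πε₀)³ℏ⁴) = 8.220 × 10⁻⁸ N
Planck force: F_P = c⁴/G = 1.210 × 10⁴⁴ N
1.61 × 10⁻⁴ × 8.220 × 10⁻⁸ / 1.210 × 10⁴⁴ = 1.093 × 10⁻⁵⁵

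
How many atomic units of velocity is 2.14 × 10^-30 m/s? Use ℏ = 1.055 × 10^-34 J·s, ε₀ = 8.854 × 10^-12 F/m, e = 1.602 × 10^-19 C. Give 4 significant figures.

9.788 × 10^-37

atomic unit of velocity: v_au = e²/(4πε₀ℏ) = 2.186 × 10^6 m/s.
2.14 × 10^-30 / 2.186 × 10^6 = 9.788 × 10^-37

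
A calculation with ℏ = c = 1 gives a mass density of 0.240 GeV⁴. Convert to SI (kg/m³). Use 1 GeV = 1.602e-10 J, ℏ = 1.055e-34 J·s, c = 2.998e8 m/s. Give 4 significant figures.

5.558e19 kg/m³

Mass density is [E]/(c²[L]³) = [E]⁴/(ℏ³c⁵).
1 GeV⁴ → 1/(ℏ³c⁵) × (1 GeV in J)⁴ = 2.316e20 kg/m³.
Result: 0.240 × 2.316e20 = 5.558e19 kg/m³.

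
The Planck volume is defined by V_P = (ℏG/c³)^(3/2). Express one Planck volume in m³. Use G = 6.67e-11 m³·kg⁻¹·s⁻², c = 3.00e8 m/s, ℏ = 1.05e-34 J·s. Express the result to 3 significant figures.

V_P = (ℏG/c³)^(3/2)
  = √(1.75e-209)
  = 4.18e-105 m³

4.18e-105 m³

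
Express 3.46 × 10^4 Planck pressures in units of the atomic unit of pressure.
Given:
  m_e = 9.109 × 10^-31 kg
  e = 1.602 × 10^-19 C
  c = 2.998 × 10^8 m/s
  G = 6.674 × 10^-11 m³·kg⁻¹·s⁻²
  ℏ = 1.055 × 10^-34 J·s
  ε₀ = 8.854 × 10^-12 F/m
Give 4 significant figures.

Planck pressure: p_P = c⁷/(ℏG²) = 4.632 × 10^113 Pa
atomic unit of pressure: P_au = E_h/a₀³ = m_e⁴e¹⁰/((4πε₀)⁵ℏ⁸) = 2.929 × 10^13 Pa
3.46 × 10^4 × 4.632 × 10^113 / 2.929 × 10^13 = 5.472 × 10^104

5.472 × 10^104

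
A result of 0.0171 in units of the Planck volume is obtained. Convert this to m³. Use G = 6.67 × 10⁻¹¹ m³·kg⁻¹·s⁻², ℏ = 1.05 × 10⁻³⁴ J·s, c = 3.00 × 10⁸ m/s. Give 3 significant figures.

One Planck volume: V_P = (ℏG/c³)^(3/2) = 4.18 × 10⁻¹⁰⁵ m³.
0.0171 × 4.18 × 10⁻¹⁰⁵ m³ = 7.14 × 10⁻¹⁰⁷ m³

7.14 × 10⁻¹⁰⁷ m³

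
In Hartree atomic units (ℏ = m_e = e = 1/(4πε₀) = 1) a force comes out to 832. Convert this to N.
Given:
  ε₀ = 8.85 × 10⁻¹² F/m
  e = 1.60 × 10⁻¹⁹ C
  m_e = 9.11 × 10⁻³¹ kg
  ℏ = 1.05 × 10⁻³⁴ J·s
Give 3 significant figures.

6.93 × 10⁻⁵ N

One atomic unit of force: F_au = E_h/a₀ = m_e²e⁶/((4πε₀)³ℏ⁴) = 8.33 × 10⁻⁸ N.
832 × 8.33 × 10⁻⁸ N = 6.93 × 10⁻⁵ N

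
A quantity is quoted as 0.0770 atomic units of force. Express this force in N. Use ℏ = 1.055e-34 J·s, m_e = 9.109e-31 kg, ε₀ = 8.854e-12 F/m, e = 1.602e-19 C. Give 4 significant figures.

One atomic unit of force: F_au = E_h/a₀ = m_e²e⁶/((4πε₀)³ℏ⁴) = 8.220e-8 N.
0.0770 × 8.220e-8 N = 6.329e-9 N

6.329e-9 N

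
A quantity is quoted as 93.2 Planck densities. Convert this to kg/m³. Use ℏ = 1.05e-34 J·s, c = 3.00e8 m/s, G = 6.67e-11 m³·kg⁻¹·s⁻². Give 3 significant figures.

4.85e98 kg/m³

One Planck density: ρ_P = c⁵/(ℏG²) = 5.20e96 kg/m³.
93.2 × 5.20e96 kg/m³ = 4.85e98 kg/m³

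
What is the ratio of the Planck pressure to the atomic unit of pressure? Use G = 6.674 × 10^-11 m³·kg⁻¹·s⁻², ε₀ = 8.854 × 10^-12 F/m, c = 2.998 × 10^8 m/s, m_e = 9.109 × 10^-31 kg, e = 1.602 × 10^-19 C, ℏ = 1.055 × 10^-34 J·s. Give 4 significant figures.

Planck pressure: p_P = c⁷/(ℏG²) = 4.632 × 10^113 Pa
atomic unit of pressure: P_au = E_h/a₀³ = m_e⁴e¹⁰/((4πε₀)⁵ℏ⁸) = 2.929 × 10^13 Pa
ratio = 4.632 × 10^113 / 2.929 × 10^13 = 1.581 × 10^100

1.581 × 10^100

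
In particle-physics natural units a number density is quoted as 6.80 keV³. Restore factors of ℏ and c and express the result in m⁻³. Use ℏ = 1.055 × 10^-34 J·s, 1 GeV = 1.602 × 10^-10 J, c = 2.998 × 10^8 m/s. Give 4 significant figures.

8.836 × 10^29 m⁻³

Number density is [L]⁻³ = [E]³/(ℏc)³.
1 GeV³ → 1/(ℏc)³ × (1 GeV in J)³ = 1.299 × 10^47 m⁻³.
Convert the energy scale: 6.80 keV³ = 6.80 × 10^-18 GeV³.
Result: 6.80 × 10^-18 × 1.299 × 10^47 = 8.836 × 10^29 m⁻³.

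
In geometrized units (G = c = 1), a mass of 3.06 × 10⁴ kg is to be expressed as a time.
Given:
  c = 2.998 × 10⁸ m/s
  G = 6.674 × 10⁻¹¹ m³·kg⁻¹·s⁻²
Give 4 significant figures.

7.579 × 10⁻³² s

Mass → time via G/c³.
3.06 × 10⁴ kg × (G/c³) = 7.579 × 10⁻³² s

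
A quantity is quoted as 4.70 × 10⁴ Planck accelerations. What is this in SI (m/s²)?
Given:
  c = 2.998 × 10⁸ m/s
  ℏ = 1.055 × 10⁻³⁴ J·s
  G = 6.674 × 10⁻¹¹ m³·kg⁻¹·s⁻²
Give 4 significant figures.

One Planck acceleration: a_P = √(c⁷/(ℏG)) = 5.560 × 10⁵¹ m/s².
4.70 × 10⁴ × 5.560 × 10⁵¹ m/s² = 2.613 × 10⁵⁶ m/s²

2.613 × 10⁵⁶ m/s²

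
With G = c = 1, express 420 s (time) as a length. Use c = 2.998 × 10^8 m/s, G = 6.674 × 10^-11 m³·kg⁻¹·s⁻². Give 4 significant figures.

Time → length via c.
420 s × (c) = 1.259 × 10^11 m

1.259 × 10^11 m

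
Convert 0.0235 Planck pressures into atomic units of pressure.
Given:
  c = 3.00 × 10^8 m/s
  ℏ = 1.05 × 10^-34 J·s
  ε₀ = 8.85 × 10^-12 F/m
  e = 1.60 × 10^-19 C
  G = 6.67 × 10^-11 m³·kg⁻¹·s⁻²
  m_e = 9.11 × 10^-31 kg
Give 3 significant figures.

Planck pressure: p_P = c⁷/(ℏG²) = 4.68 × 10^113 Pa
atomic unit of pressure: P_au = E_h/a₀³ = m_e⁴e¹⁰/((4πε₀)⁵ℏ⁸) = 3.01 × 10^13 Pa
0.0235 × 4.68 × 10^113 / 3.01 × 10^13 = 3.65 × 10^98

3.65 × 10^98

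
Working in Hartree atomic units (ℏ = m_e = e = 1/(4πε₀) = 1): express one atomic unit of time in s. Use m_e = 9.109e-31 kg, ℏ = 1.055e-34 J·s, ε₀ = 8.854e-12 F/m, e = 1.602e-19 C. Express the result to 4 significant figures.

2.423e-17 s

Dimensional analysis gives τ_au = (4πε₀)²ℏ³/(m_e e⁴).
E_h = 4.354e-18 J
ℏ/E_h = 2.423e-17 s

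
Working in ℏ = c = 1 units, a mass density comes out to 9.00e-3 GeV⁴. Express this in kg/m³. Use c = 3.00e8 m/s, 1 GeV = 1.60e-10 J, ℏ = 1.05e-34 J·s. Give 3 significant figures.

Mass density is [E]/(c²[L]³) = [E]⁴/(ℏ³c⁵).
1 GeV⁴ → 1/(ℏ³c⁵) × (1 GeV in J)⁴ = 2.33e20 kg/m³.
Result: 9.00e-3 × 2.33e20 = 2.10e18 kg/m³.

2.10e18 kg/m³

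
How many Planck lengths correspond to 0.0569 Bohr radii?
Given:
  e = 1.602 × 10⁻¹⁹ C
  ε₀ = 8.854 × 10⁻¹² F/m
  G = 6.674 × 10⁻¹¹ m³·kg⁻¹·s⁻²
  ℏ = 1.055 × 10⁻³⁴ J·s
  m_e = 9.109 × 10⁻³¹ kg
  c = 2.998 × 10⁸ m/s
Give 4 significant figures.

Bohr radius: a₀ = 4πε₀ℏ²/(m_e e²) = 5.297 × 10⁻¹¹ m
Planck length: ℓ_P = √(ℏG/c³) = 1.616 × 10⁻³⁵ m
0.0569 × 5.297 × 10⁻¹¹ / 1.616 × 10⁻³⁵ = 1.865 × 10²³

1.865 × 10²³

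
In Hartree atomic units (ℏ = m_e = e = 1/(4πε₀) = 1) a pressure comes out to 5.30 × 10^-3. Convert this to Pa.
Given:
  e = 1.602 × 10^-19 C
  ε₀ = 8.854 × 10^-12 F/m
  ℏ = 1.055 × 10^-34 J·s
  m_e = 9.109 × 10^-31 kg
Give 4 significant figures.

One atomic unit of pressure: P_au = E_h/a₀³ = m_e⁴e¹⁰/((4πε₀)⁵ℏ⁸) = 2.929 × 10^13 Pa.
5.30 × 10^-3 × 2.929 × 10^13 Pa = 1.552 × 10^11 Pa

1.552 × 10^11 Pa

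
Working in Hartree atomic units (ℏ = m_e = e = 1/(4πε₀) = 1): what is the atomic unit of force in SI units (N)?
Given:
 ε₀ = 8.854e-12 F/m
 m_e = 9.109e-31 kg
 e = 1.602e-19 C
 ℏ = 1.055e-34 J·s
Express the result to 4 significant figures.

8.220e-8 N

From ℏ = m_e = e = 1/(4πε₀) = 1 the force scale is F_au = E_h/a₀ = m_e²e⁶/((4πε₀)³ℏ⁴).
E_h = 4.354e-18 J
a₀ = 5.297e-11 m
E_h/a₀ = 8.220e-8 N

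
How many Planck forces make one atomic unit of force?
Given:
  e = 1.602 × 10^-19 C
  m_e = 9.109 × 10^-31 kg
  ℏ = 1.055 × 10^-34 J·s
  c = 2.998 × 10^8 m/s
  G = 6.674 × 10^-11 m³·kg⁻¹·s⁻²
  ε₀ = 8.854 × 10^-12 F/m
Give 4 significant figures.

atomic unit of force: F_au = E_h/a₀ = m_e²e⁶/((4πε₀)³ℏ⁴) = 8.220 × 10^-8 N
Planck force: F_P = c⁴/G = 1.210 × 10^44 N
ratio = 8.220 × 10^-8 / 1.210 × 10^44 = 6.791 × 10^-52

6.791 × 10^-52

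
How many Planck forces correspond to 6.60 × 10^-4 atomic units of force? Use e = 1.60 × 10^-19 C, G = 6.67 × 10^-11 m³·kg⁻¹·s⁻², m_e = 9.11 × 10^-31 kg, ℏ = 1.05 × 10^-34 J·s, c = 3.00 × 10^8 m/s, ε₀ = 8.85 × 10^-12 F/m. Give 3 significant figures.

atomic unit of force: F_au = E_h/a₀ = m_e²e⁶/((4πε₀)³ℏ⁴) = 8.33 × 10^-8 N
Planck force: F_P = c⁴/G = 1.21 × 10^44 N
6.60 × 10^-4 × 8.33 × 10^-8 / 1.21 × 10^44 = 4.53 × 10^-55

4.53 × 10^-55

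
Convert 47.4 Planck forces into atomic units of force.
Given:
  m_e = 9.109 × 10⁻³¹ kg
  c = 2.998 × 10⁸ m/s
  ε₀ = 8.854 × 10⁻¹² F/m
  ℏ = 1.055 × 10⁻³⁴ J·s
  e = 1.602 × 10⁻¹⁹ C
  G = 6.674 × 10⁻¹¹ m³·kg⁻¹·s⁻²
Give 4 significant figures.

Planck force: F_P = c⁴/G = 1.210 × 10⁴⁴ N
atomic unit of force: F_au = E_h/a₀ = m_e²e⁶/((4πε₀)³ℏ⁴) = 8.220 × 10⁻⁸ N
47.4 × 1.210 × 10⁴⁴ / 8.220 × 10⁻⁸ = 6.980 × 10⁵²

6.980 × 10⁵²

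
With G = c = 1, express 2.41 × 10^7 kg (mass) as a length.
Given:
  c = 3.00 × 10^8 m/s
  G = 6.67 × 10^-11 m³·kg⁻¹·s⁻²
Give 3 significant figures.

In G = c = 1 units mass has dimensions of length; the conversion factor is G/c².
2.41 × 10^7 kg × (G/c²) = 1.79 × 10^-20 m

1.79 × 10^-20 m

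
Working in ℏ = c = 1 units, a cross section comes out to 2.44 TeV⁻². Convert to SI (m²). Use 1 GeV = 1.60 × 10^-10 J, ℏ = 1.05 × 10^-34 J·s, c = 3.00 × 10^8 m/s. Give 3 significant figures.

Area is [L]² = [E]⁻²·(ℏc)²; restore (ℏc)².
1 GeV⁻² → (ℏc)² × (1 GeV in J)⁻² = 3.88 × 10^-32 m².
Convert the energy scale: 2.44 TeV⁻² = 2.44 × 10^-6 GeV⁻².
Result: 2.44 × 10^-6 × 3.88 × 10^-32 = 9.46 × 10^-38 m².

9.46 × 10^-38 m²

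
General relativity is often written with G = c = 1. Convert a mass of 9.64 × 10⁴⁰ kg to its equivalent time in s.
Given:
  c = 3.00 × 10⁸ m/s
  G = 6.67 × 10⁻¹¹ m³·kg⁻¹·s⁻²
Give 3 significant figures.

Mass → time via G/c³.
9.64 × 10⁴⁰ kg × (G/c³) = 2.38 × 10⁵ s

2.38 × 10⁵ s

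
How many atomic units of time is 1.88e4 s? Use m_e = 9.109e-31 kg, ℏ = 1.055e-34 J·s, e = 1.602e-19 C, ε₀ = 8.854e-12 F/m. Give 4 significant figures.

7.759e20

atomic unit of time: τ_au = (4πε₀)²ℏ³/(m_e e⁴) = 2.423e-17 s.
1.88e4 / 2.423e-17 = 7.759e20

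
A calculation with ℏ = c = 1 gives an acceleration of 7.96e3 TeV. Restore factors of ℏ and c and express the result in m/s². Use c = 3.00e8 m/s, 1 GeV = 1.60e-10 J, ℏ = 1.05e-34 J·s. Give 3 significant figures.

3.64e39 m/s²

Acceleration is [L]/[T]² = c·[E]/ℏ.
1 GeV → c/ℏ × (1 GeV in J) = 4.57e32 m/s².
Convert the energy scale: 7.96e3 TeV = 7.96e6 GeV.
Result: 7.96e6 × 4.57e32 = 3.64e39 m/s².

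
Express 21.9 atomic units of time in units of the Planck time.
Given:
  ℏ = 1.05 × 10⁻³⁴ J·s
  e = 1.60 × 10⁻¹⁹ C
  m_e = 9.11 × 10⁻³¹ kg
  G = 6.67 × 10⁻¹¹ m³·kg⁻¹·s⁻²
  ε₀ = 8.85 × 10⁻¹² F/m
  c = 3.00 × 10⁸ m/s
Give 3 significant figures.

9.78 × 10²⁷

atomic unit of time: τ_au = (4πε₀)²ℏ³/(m_e e⁴) = 2.40 × 10⁻¹⁷ s
Planck time: t_P = √(ℏG/c⁵) = 5.37 × 10⁻⁴⁴ s
21.9 × 2.40 × 10⁻¹⁷ / 5.37 × 10⁻⁴⁴ = 9.78 × 10²⁷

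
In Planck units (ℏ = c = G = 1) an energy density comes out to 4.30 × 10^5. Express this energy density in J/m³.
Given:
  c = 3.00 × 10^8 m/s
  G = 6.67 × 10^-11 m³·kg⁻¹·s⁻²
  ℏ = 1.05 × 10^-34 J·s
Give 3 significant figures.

One Planck energy density: u_P = c⁷/(ℏG²) = 4.68 × 10^113 J/m³.
4.30 × 10^5 × 4.68 × 10^113 J/m³ = 2.01 × 10^119 J/m³

2.01 × 10^119 J/m³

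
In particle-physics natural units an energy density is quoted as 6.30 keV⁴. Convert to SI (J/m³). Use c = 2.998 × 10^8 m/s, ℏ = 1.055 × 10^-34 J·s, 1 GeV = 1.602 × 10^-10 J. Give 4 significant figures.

1.311 × 10^14 J/m³

[E]/[L]³ = [E]⁴/(ℏc)³; restore (ℏc)⁻³.
1 GeV⁴ → 1/(ℏc)³ × (1 GeV in J)⁴ = 2.082 × 10^37 J/m³.
Convert the energy scale: 6.30 keV⁴ = 6.30 × 10^-24 GeV⁴.
Result: 6.30 × 10^-24 × 2.082 × 10^37 = 1.311 × 10^14 J/m³.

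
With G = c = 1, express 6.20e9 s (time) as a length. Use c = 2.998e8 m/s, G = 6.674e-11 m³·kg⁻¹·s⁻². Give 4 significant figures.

Time → length via c.
6.20e9 s × (c) = 1.859e18 m

1.859e18 m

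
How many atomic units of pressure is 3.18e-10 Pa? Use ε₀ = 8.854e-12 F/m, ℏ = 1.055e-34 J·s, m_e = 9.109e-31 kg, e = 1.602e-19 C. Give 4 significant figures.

1.086e-23

atomic unit of pressure: P_au = E_h/a₀³ = m_e⁴e¹⁰/((4πε₀)⁵ℏ⁸) = 2.929e13 Pa.
3.18e-10 / 2.929e13 = 1.086e-23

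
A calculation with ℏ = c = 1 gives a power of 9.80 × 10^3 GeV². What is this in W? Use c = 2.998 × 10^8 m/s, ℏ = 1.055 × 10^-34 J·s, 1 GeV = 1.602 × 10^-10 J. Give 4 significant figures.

Power is [E]/[T] = [E]²/ℏ.
1 GeV² → 1/ℏ × (1 GeV in J)² = 2.433 × 10^14 W.
Result: 9.80 × 10^3 × 2.433 × 10^14 = 2.384 × 10^18 W.

2.384 × 10^18 W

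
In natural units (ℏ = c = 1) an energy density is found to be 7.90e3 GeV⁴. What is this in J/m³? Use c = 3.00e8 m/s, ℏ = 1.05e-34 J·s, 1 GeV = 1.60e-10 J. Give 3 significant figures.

1.66e41 J/m³

[E]/[L]³ = [E]⁴/(ℏc)³; restore (ℏc)⁻³.
1 GeV⁴ → 1/(ℏc)³ × (1 GeV in J)⁴ = 2.10e37 J/m³.
Result: 7.90e3 × 2.10e37 = 1.66e41 J/m³.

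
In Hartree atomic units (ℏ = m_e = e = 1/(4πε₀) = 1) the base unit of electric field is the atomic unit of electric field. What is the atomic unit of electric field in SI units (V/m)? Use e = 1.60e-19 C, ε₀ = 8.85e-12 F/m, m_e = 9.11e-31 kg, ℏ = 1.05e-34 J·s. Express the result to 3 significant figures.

E_au = E_h/(e a₀) = m_e²e⁵/((4πε₀)³ℏ⁴)
E_h = 4.38e-18 J
a₀ = 5.26e-11 m
E_h/(e·a₀) = 5.20e11 V/m

5.20e11 V/m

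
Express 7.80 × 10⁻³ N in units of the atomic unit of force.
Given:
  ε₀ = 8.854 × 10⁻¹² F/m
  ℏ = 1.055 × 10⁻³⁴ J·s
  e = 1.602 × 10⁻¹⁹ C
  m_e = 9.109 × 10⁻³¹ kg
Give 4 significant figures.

9.489 × 10⁴

atomic unit of force: F_au = E_h/a₀ = m_e²e⁶/((4πε₀)³ℏ⁴) = 8.220 × 10⁻⁸ N.
7.80 × 10⁻³ / 8.220 × 10⁻⁸ = 9.489 × 10⁴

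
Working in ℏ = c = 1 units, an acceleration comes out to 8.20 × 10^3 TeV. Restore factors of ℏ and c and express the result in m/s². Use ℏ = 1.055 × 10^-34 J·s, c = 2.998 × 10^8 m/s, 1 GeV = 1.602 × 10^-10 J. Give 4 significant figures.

Acceleration is [L]/[T]² = c·[E]/ℏ.
1 GeV → c/ℏ × (1 GeV in J) = 4.552 × 10^32 m/s².
Convert the energy scale: 8.20 × 10^3 TeV = 8.20 × 10^6 GeV.
Result: 8.20 × 10^6 × 4.552 × 10^32 = 3.733 × 10^39 m/s².

3.733 × 10^39 m/s²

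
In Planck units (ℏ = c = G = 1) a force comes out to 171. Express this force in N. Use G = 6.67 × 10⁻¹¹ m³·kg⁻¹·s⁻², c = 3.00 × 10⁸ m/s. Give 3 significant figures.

One Planck force: F_P = c⁴/G = 1.21 × 10⁴⁴ N.
171 × 1.21 × 10⁴⁴ N = 2.08 × 10⁴⁶ N

2.08 × 10⁴⁶ N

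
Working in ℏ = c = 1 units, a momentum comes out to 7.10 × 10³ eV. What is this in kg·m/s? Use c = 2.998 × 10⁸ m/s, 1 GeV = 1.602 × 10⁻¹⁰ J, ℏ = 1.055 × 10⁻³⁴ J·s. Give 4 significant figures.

Momentum is [E]/c; divide by c.
1 GeV → 1/c × (1 GeV in J) = 5.344 × 10⁻¹⁹ kg·m/s.
Convert the energy scale: 7.10 × 10³ eV = 7.10 × 10⁻⁶ GeV.
Result: 7.10 × 10⁻⁶ × 5.344 × 10⁻¹⁹ = 3.794 × 10⁻²⁴ kg·m/s.

3.794 × 10⁻²⁴ kg·m/s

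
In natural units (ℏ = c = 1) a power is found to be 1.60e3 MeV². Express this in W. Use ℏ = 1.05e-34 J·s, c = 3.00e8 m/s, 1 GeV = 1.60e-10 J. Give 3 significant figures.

3.90e11 W

Power is [E]/[T] = [E]²/ℏ.
1 GeV² → 1/ℏ × (1 GeV in J)² = 2.44e14 W.
Convert the energy scale: 1.60e3 MeV² = 1.60e-3 GeV².
Result: 1.60e-3 × 2.44e14 = 3.90e11 W.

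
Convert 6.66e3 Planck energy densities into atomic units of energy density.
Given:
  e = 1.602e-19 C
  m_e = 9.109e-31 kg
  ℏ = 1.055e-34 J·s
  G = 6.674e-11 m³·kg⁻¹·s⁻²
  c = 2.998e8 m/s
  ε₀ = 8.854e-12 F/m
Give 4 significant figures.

Planck energy density: u_P = c⁷/(ℏG²) = 4.632e113 J/m³
atomic unit of energy density: u_au = E_h/a₀³ = m_e⁴e¹⁰/((4πε₀)⁵ℏ⁸) = 2.929e13 J/m³
6.66e3 × 4.632e113 / 2.929e13 = 1.053e104

1.053e104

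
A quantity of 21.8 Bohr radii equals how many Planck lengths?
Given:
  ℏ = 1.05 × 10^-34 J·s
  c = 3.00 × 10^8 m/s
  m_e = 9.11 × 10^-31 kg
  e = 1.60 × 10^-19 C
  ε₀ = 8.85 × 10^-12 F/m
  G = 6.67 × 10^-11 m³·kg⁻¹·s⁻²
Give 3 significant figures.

7.12 × 10^25

Bohr radius: a₀ = 4πε₀ℏ²/(m_e e²) = 5.26 × 10^-11 m
Planck length: ℓ_P = √(ℏG/c³) = 1.61 × 10^-35 m
21.8 × 5.26 × 10^-11 / 1.61 × 10^-35 = 7.12 × 10^25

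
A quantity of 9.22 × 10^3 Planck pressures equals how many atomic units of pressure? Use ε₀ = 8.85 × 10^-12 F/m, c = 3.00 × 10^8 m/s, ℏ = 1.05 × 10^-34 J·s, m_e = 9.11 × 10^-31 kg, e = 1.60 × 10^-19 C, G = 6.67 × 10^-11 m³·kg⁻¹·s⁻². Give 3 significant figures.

Planck pressure: p_P = c⁷/(ℏG²) = 4.68 × 10^113 Pa
atomic unit of pressure: P_au = E_h/a₀³ = m_e⁴e¹⁰/((4πε₀)⁵ℏ⁸) = 3.01 × 10^13 Pa
9.22 × 10^3 × 4.68 × 10^113 / 3.01 × 10^13 = 1.43 × 10^104

1.43 × 10^104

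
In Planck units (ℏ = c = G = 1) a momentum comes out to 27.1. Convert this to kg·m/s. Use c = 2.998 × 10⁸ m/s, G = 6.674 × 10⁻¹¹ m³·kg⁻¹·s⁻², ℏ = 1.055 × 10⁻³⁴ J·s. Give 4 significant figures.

One Planck momentum: p_P = √(ℏc³/G) = 6.527 kg·m/s.
27.1 × 6.527 kg·m/s = 176.9 kg·m/s

176.9 kg·m/s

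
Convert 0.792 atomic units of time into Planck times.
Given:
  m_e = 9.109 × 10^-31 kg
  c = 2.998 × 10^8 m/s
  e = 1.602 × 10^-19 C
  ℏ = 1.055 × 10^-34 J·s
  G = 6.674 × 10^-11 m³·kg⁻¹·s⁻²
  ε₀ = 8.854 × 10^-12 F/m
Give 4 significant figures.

atomic unit of time: τ_au = (4πε₀)²ℏ³/(m_e e⁴) = 2.423 × 10^-17 s
Planck time: t_P = √(ℏG/c⁵) = 5.392 × 10^-44 s
0.792 × 2.423 × 10^-17 / 5.392 × 10^-44 = 3.559 × 10^26

3.559 × 10^26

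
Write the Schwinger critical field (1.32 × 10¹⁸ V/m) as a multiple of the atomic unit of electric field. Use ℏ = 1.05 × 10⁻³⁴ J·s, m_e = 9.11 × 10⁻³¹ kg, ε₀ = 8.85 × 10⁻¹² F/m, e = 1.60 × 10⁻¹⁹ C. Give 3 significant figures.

atomic unit of electric field: E_au = E_h/(e a₀) = m_e²e⁵/((4πε₀)³ℏ⁴) = 5.20 × 10¹¹ V/m.
1.32 × 10¹⁸ / 5.20 × 10¹¹ = 2.54 × 10⁶

2.54 × 10⁶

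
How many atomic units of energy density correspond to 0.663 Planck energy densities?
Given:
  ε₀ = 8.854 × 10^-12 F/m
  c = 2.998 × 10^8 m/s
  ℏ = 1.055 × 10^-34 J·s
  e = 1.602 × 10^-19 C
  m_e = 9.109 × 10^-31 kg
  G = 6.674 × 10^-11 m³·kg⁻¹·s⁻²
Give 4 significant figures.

Planck energy density: u_P = c⁷/(ℏG²) = 4.632 × 10^113 J/m³
atomic unit of energy density: u_au = E_h/a₀³ = m_e⁴e¹⁰/((4πε₀)⁵ℏ⁸) = 2.929 × 10^13 J/m³
0.663 × 4.632 × 10^113 / 2.929 × 10^13 = 1.049 × 10^100

1.049 × 10^100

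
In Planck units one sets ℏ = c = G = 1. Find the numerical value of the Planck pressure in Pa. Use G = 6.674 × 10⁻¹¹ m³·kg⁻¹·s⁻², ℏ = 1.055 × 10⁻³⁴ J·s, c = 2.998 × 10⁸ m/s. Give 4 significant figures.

p_P = c⁷/(ℏG²)
  = 2.177 × 10⁵⁹ / 4.699 × 10⁻⁵⁵
  = 4.632 × 10¹¹³ Pa

4.632 × 10¹¹³ Pa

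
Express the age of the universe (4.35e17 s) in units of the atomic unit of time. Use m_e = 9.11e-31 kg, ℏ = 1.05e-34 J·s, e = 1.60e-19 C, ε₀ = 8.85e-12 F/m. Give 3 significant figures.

atomic unit of time: τ_au = (4πε₀)²ℏ³/(m_e e⁴) = 2.40e-17 s.
4.35e17 / 2.40e-17 = 1.81e34

1.81e34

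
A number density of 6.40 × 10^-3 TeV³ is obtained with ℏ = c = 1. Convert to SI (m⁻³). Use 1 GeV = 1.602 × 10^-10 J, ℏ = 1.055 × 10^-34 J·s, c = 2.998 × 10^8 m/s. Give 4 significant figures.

8.316 × 10^53 m⁻³

Number density is [L]⁻³ = [E]³/(ℏc)³.
1 GeV³ → 1/(ℏc)³ × (1 GeV in J)³ = 1.299 × 10^47 m⁻³.
Convert the energy scale: 6.40 × 10^-3 TeV³ = 6.40 × 10^6 GeV³.
Result: 6.40 × 10^6 × 1.299 × 10^47 = 8.316 × 10^53 m⁻³.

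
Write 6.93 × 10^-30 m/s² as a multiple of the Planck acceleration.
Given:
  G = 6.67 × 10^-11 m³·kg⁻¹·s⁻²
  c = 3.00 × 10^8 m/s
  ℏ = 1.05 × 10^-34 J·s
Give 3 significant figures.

Planck acceleration: a_P = √(c⁷/(ℏG)) = 5.59 × 10^51 m/s².
6.93 × 10^-30 / 5.59 × 10^51 = 1.24 × 10^-81

1.24 × 10^-81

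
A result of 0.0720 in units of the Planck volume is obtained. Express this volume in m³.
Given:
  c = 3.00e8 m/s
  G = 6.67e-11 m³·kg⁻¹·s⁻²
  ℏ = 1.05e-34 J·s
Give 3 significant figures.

3.01e-106 m³

One Planck volume: V_P = (ℏG/c³)^(3/2) = 4.18e-105 m³.
0.0720 × 4.18e-105 m³ = 3.01e-106 m³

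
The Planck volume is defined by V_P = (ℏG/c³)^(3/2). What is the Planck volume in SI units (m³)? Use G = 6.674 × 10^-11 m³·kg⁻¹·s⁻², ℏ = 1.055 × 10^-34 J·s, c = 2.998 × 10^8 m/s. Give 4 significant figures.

V_P = (ℏG/c³)^(3/2)
  = √(1.784 × 10^-209)
  = 4.224 × 10^-105 m³

4.224 × 10^-105 m³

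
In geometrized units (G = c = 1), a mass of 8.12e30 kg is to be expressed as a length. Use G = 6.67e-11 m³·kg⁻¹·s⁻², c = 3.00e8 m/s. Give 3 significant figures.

6.02e3 m

In G = c = 1 units mass has dimensions of length; the conversion factor is G/c².
8.12e30 kg × (G/c²) = 6.02e3 m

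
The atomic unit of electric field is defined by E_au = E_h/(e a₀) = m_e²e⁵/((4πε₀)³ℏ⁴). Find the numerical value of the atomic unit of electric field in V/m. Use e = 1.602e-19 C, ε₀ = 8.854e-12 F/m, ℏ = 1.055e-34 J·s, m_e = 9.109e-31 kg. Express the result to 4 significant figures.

E_au = E_h/(e a₀) = m_e²e⁵/((4πε₀)³ℏ⁴)
E_h = 4.354e-18 J
a₀ = 5.297e-11 m
E_h/(e·a₀) = 5.131e11 V/m

5.131e11 V/m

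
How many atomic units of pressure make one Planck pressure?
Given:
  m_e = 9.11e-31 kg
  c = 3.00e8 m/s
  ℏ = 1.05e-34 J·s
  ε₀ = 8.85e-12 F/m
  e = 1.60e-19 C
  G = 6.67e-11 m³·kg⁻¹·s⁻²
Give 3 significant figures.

1.55e100

Planck pressure: p_P = c⁷/(ℏG²) = 4.68e113 Pa
atomic unit of pressure: P_au = E_h/a₀³ = m_e⁴e¹⁰/((4πε₀)⁵ℏ⁸) = 3.01e13 Pa
ratio = 4.68e113 / 3.01e13 = 1.55e100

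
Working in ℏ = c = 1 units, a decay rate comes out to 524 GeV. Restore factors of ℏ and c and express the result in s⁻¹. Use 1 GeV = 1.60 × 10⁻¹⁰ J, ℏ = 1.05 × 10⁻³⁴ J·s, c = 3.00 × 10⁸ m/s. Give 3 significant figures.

A rate is [E]/ℏ; divide by ℏ.
1 GeV → 1/ℏ × (1 GeV in J) = 1.52 × 10²⁴ s⁻¹.
Result: 524 × 1.52 × 10²⁴ = 7.98 × 10²⁶ s⁻¹.

7.98 × 10²⁶ s⁻¹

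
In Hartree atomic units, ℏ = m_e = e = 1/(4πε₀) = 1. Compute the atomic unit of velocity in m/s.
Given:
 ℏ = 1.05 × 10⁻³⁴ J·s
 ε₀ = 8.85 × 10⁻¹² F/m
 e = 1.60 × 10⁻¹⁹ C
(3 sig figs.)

The unique combination of the constants set to 1 with dimensions of velocity is v_au = e²/(4πε₀ℏ).
  = 2.56 × 10⁻³⁸ / 1.17 × 10⁻⁴⁴
  = 2.19 × 10⁶ m/s

2.19 × 10⁶ m/s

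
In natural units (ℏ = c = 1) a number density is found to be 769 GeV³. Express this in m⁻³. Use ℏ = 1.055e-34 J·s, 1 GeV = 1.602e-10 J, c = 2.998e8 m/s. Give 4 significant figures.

Number density is [L]⁻³ = [E]³/(ℏc)³.
1 GeV³ → 1/(ℏc)³ × (1 GeV in J)³ = 1.299e47 m⁻³.
Result: 769 × 1.299e47 = 9.992e49 m⁻³.

9.992e49 m⁻³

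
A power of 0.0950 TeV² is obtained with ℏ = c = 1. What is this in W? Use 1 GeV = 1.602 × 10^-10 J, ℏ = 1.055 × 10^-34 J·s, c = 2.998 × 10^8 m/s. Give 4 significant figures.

Power is [E]/[T] = [E]²/ℏ.
1 GeV² → 1/ℏ × (1 GeV in J)² = 2.433 × 10^14 W.
Convert the energy scale: 0.0950 TeV² = 9.50 × 10^4 GeV².
Result: 9.50 × 10^4 × 2.433 × 10^14 = 2.311 × 10^19 W.

2.311 × 10^19 W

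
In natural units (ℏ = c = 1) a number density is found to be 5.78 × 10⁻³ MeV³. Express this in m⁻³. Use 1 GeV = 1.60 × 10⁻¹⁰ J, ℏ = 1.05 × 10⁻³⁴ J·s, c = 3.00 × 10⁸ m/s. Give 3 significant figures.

Number density is [L]⁻³ = [E]³/(ℏc)³.
1 GeV³ → 1/(ℏc)³ × (1 GeV in J)³ = 1.31 × 10⁴⁷ m⁻³.
Convert the energy scale: 5.78 × 10⁻³ MeV³ = 5.78 × 10⁻¹² GeV³.
Result: 5.78 × 10⁻¹² × 1.31 × 10⁴⁷ = 7.57 × 10³⁵ m⁻³.

7.57 × 10³⁵ m⁻³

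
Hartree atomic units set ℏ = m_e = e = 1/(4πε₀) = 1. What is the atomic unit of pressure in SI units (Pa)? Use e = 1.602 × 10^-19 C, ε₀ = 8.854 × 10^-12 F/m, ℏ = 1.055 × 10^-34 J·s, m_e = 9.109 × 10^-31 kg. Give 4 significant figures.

2.929 × 10^13 Pa

Dimensional analysis gives P_au = E_h/a₀³ = m_e⁴e¹⁰/((4πε₀)⁵ℏ⁸).
E_h = 4.354 × 10^-18 J
a₀ = 5.297 × 10^-11 m
E_h/a₀³ = 2.929 × 10^13 Pa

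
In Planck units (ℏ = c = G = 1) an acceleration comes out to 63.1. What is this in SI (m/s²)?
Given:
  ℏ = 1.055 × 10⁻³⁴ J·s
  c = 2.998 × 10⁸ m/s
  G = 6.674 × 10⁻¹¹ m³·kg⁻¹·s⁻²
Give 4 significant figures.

One Planck acceleration: a_P = √(c⁷/(ℏG)) = 5.560 × 10⁵¹ m/s².
63.1 × 5.560 × 10⁵¹ m/s² = 3.508 × 10⁵³ m/s²

3.508 × 10⁵³ m/s²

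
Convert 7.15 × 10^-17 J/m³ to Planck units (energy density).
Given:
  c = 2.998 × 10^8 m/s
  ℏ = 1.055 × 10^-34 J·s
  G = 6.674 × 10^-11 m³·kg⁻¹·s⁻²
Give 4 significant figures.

Planck energy density: u_P = c⁷/(ℏG²) = 4.632 × 10^113 J/m³.
7.15 × 10^-17 / 4.632 × 10^113 = 1.544 × 10^-130

1.544 × 10^-130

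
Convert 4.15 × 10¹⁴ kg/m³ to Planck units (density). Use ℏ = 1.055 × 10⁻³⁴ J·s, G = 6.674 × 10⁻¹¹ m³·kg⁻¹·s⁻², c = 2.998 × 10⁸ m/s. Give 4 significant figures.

8.052 × 10⁻⁸³

Planck density: ρ_P = c⁵/(ℏG²) = 5.154 × 10⁹⁶ kg/m³.
4.15 × 10¹⁴ / 5.154 × 10⁹⁶ = 8.052 × 10⁻⁸³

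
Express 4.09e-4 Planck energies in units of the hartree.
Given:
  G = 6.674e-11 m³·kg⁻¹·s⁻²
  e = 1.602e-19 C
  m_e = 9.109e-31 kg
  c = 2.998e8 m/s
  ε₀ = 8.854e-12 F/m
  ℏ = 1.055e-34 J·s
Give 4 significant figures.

1.838e23

Planck energy: E_P = √(ℏc⁵/G) = 1.957e9 J
hartree: E_h = m_e e⁴/(4πε₀ℏ)² = 4.354e-18 J
4.09e-4 × 1.957e9 / 4.354e-18 = 1.838e23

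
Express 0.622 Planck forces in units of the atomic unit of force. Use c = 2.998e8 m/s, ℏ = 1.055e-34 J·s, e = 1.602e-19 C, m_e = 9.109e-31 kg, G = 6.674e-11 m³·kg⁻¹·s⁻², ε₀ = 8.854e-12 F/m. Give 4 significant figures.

9.160e50

Planck force: F_P = c⁴/G = 1.210e44 N
atomic unit of force: F_au = E_h/a₀ = m_e²e⁶/((4πε₀)³ℏ⁴) = 8.220e-8 N
0.622 × 1.210e44 / 8.220e-8 = 9.160e50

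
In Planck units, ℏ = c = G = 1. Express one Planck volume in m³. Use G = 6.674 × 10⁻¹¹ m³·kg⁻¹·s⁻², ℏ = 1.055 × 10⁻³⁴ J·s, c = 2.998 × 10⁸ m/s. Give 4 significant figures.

4.224 × 10⁻¹⁰⁵ m³

The unique combination of the constants set to 1 with dimensions of volume is V_P = (ℏG/c³)^(3/2).
  = √(1.784 × 10⁻²⁰⁹)
  = 4.224 × 10⁻¹⁰⁵ m³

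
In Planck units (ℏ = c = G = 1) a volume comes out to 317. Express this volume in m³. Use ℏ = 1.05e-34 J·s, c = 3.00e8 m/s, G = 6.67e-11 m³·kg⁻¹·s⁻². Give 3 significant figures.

One Planck volume: V_P = (ℏG/c³)^(3/2) = 4.18e-105 m³.
317 × 4.18e-105 m³ = 1.32e-102 m³

1.32e-102 m³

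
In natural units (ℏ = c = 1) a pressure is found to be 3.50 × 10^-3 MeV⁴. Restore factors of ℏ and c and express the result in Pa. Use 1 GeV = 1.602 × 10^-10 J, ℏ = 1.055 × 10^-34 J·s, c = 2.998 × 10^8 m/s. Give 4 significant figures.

Pressure is [E]/[L]³ = [E]⁴/(ℏc)³.
1 GeV⁴ → 1/(ℏc)³ × (1 GeV in J)⁴ = 2.082 × 10^37 Pa.
Convert the energy scale: 3.50 × 10^-3 MeV⁴ = 3.50 × 10^-15 GeV⁴.
Result: 3.50 × 10^-15 × 2.082 × 10^37 = 7.286 × 10^22 Pa.

7.286 × 10^22 Pa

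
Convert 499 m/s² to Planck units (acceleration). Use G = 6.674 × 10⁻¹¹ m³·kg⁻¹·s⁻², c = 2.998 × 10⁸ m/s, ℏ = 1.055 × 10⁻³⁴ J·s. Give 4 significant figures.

8.974 × 10⁻⁵⁰

Planck acceleration: a_P = √(c⁷/(ℏG)) = 5.560 × 10⁵¹ m/s².
499 / 5.560 × 10⁵¹ = 8.974 × 10⁻⁵⁰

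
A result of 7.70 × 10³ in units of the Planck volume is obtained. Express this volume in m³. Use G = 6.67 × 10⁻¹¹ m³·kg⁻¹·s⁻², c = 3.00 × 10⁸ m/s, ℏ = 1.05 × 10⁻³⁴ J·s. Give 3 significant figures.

3.22 × 10⁻¹⁰¹ m³

One Planck volume: V_P = (ℏG/c³)^(3/2) = 4.18 × 10⁻¹⁰⁵ m³.
7.70 × 10³ × 4.18 × 10⁻¹⁰⁵ m³ = 3.22 × 10⁻¹⁰¹ m³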